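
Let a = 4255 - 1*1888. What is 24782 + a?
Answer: 27149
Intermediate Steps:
a = 2367 (a = 4255 - 1888 = 2367)
24782 + a = 24782 + 2367 = 27149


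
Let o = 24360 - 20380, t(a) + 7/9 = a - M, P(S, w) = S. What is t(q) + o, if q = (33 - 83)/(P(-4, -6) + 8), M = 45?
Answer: 70591/18 ≈ 3921.7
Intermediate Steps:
q = -25/2 (q = (33 - 83)/(-4 + 8) = -50/4 = -50*¼ = -25/2 ≈ -12.500)
t(a) = -412/9 + a (t(a) = -7/9 + (a - 1*45) = -7/9 + (a - 45) = -7/9 + (-45 + a) = -412/9 + a)
o = 3980
t(q) + o = (-412/9 - 25/2) + 3980 = -1049/18 + 3980 = 70591/18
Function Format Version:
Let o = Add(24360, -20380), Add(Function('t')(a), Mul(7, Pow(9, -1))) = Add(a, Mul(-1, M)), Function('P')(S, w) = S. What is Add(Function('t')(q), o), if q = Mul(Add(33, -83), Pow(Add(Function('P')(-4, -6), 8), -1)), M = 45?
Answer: Rational(70591, 18) ≈ 3921.7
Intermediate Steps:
q = Rational(-25, 2) (q = Mul(Add(33, -83), Pow(Add(-4, 8), -1)) = Mul(-50, Pow(4, -1)) = Mul(-50, Rational(1, 4)) = Rational(-25, 2) ≈ -12.500)
Function('t')(a) = Add(Rational(-412, 9), a) (Function('t')(a) = Add(Rational(-7, 9), Add(a, Mul(-1, 45))) = Add(Rational(-7, 9), Add(a, -45)) = Add(Rational(-7, 9), Add(-45, a)) = Add(Rational(-412, 9), a))
o = 3980
Add(Function('t')(q), o) = Add(Add(Rational(-412, 9), Rational(-25, 2)), 3980) = Add(Rational(-1049, 18), 3980) = Rational(70591, 18)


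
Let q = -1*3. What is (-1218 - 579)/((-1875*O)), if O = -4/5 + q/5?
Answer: -599/875 ≈ -0.68457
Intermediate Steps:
q = -3
O = -7/5 (O = -4/5 - 3/5 = -4*⅕ - 3*⅕ = -⅘ - ⅗ = -7/5 ≈ -1.4000)
(-1218 - 579)/((-1875*O)) = (-1218 - 579)/((-1875*(-7/5))) = -1797/2625 = -1797*1/2625 = -599/875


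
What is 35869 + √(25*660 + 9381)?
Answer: 35869 + √25881 ≈ 36030.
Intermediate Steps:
35869 + √(25*660 + 9381) = 35869 + √(16500 + 9381) = 35869 + √25881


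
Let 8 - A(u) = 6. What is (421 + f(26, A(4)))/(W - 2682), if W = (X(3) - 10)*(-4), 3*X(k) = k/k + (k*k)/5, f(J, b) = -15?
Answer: -3045/19843 ≈ -0.15345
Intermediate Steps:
A(u) = 2 (A(u) = 8 - 1*6 = 8 - 6 = 2)
X(k) = 1/3 + k**2/15 (X(k) = (k/k + (k*k)/5)/3 = (1 + k**2*(1/5))/3 = (1 + k**2/5)/3 = 1/3 + k**2/15)
W = 544/15 (W = ((1/3 + (1/15)*3**2) - 10)*(-4) = ((1/3 + (1/15)*9) - 10)*(-4) = ((1/3 + 3/5) - 10)*(-4) = (14/15 - 10)*(-4) = -136/15*(-4) = 544/15 ≈ 36.267)
(421 + f(26, A(4)))/(W - 2682) = (421 - 15)/(544/15 - 2682) = 406/(-39686/15) = 406*(-15/39686) = -3045/19843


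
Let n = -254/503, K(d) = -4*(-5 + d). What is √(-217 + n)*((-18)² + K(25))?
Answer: 244*I*√55030715/503 ≈ 3598.5*I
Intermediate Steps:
K(d) = 20 - 4*d
n = -254/503 (n = -254*1/503 = -254/503 ≈ -0.50497)
√(-217 + n)*((-18)² + K(25)) = √(-217 - 254/503)*((-18)² + (20 - 4*25)) = √(-109405/503)*(324 + (20 - 100)) = (I*√55030715/503)*(324 - 80) = (I*√55030715/503)*244 = 244*I*√55030715/503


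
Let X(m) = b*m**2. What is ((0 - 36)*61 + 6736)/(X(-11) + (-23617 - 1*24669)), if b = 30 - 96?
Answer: -1135/14068 ≈ -0.080680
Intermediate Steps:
b = -66
X(m) = -66*m**2
((0 - 36)*61 + 6736)/(X(-11) + (-23617 - 1*24669)) = ((0 - 36)*61 + 6736)/(-66*(-11)**2 + (-23617 - 1*24669)) = (-36*61 + 6736)/(-66*121 + (-23617 - 24669)) = (-2196 + 6736)/(-7986 - 48286) = 4540/(-56272) = 4540*(-1/56272) = -1135/14068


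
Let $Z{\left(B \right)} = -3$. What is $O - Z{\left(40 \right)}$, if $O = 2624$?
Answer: $2627$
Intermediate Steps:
$O - Z{\left(40 \right)} = 2624 - -3 = 2624 + 3 = 2627$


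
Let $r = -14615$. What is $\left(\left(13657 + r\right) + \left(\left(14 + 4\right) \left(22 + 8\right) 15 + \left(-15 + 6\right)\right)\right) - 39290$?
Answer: $-32157$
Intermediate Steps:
$\left(\left(13657 + r\right) + \left(\left(14 + 4\right) \left(22 + 8\right) 15 + \left(-15 + 6\right)\right)\right) - 39290 = \left(\left(13657 - 14615\right) + \left(\left(14 + 4\right) \left(22 + 8\right) 15 + \left(-15 + 6\right)\right)\right) - 39290 = \left(-958 - \left(9 - 18 \cdot 30 \cdot 15\right)\right) - 39290 = \left(-958 + \left(540 \cdot 15 - 9\right)\right) - 39290 = \left(-958 + \left(8100 - 9\right)\right) - 39290 = \left(-958 + 8091\right) - 39290 = 7133 - 39290 = -32157$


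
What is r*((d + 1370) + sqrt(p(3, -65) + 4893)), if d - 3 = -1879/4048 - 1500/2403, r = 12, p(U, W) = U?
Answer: 4448352025/270204 + 144*sqrt(34) ≈ 17303.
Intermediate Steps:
d = 6198265/3242448 (d = 3 + (-1879/4048 - 1500/2403) = 3 + (-1879*1/4048 - 1500*1/2403) = 3 + (-1879/4048 - 500/801) = 3 - 3529079/3242448 = 6198265/3242448 ≈ 1.9116)
r*((d + 1370) + sqrt(p(3, -65) + 4893)) = 12*((6198265/3242448 + 1370) + sqrt(3 + 4893)) = 12*(4448352025/3242448 + sqrt(4896)) = 12*(4448352025/3242448 + 12*sqrt(34)) = 4448352025/270204 + 144*sqrt(34)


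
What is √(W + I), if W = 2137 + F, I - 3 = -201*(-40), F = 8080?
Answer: 2*√4565 ≈ 135.13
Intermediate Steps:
I = 8043 (I = 3 - 201*(-40) = 3 + 8040 = 8043)
W = 10217 (W = 2137 + 8080 = 10217)
√(W + I) = √(10217 + 8043) = √18260 = 2*√4565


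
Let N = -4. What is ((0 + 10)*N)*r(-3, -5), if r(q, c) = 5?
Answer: -200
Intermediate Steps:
((0 + 10)*N)*r(-3, -5) = ((0 + 10)*(-4))*5 = (10*(-4))*5 = -40*5 = -200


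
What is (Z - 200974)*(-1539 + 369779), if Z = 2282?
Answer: -73166342080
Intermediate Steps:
(Z - 200974)*(-1539 + 369779) = (2282 - 200974)*(-1539 + 369779) = -198692*368240 = -73166342080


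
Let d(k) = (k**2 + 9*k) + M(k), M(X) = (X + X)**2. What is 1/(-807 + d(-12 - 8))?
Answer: 1/1013 ≈ 0.00098717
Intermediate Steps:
M(X) = 4*X**2 (M(X) = (2*X)**2 = 4*X**2)
d(k) = 5*k**2 + 9*k (d(k) = (k**2 + 9*k) + 4*k**2 = 5*k**2 + 9*k)
1/(-807 + d(-12 - 8)) = 1/(-807 + (-12 - 8)*(9 + 5*(-12 - 8))) = 1/(-807 - 20*(9 + 5*(-20))) = 1/(-807 - 20*(9 - 100)) = 1/(-807 - 20*(-91)) = 1/(-807 + 1820) = 1/1013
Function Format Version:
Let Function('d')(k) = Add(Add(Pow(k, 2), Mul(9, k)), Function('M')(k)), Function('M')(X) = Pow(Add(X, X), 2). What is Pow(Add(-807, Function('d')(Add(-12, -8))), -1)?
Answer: Rational(1, 1013) ≈ 0.00098717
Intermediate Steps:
Function('M')(X) = Mul(4, Pow(X, 2)) (Function('M')(X) = Pow(Mul(2, X), 2) = Mul(4, Pow(X, 2)))
Function('d')(k) = Add(Mul(5, Pow(k, 2)), Mul(9, k)) (Function('d')(k) = Add(Add(Pow(k, 2), Mul(9, k)), Mul(4, Pow(k, 2))) = Add(Mul(5, Pow(k, 2)), Mul(9, k)))
Pow(Add(-807, Function('d')(Add(-12, -8))), -1) = Pow(Add(-807, Mul(Add(-12, -8), Add(9, Mul(5, Add(-12, -8))))), -1) = Pow(Add(-807, Mul(-20, Add(9, Mul(5, -20)))), -1) = Pow(Add(-807, Mul(-20, Add(9, -100))), -1) = Pow(Add(-807, Mul(-20, -91)), -1) = Pow(Add(-807, 1820), -1) = Pow(1013, -1) = Rational(1, 1013)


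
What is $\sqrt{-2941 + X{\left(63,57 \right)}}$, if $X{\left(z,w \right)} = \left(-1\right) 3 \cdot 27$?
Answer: $i \sqrt{3022} \approx 54.973 i$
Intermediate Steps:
$X{\left(z,w \right)} = -81$ ($X{\left(z,w \right)} = \left(-3\right) 27 = -81$)
$\sqrt{-2941 + X{\left(63,57 \right)}} = \sqrt{-2941 - 81} = \sqrt{-3022} = i \sqrt{3022}$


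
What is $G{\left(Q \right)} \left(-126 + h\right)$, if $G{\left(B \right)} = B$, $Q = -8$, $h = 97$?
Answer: $232$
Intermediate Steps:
$G{\left(Q \right)} \left(-126 + h\right) = - 8 \left(-126 + 97\right) = \left(-8\right) \left(-29\right) = 232$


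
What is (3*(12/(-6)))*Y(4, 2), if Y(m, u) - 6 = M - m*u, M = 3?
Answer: -6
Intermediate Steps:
Y(m, u) = 9 - m*u (Y(m, u) = 6 + (3 - m*u) = 9 - m*u)
(3*(12/(-6)))*Y(4, 2) = (3*(12/(-6)))*(9 - 1*4*2) = (3*(12*(-⅙)))*(9 - 8) = (3*(-2))*1 = -6*1 = -6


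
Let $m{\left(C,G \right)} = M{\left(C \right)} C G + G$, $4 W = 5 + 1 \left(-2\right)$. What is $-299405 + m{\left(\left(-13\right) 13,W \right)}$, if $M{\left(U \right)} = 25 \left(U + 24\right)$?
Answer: $\frac{320129}{2} \approx 1.6006 \cdot 10^{5}$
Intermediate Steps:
$M{\left(U \right)} = 600 + 25 U$ ($M{\left(U \right)} = 25 \left(24 + U\right) = 600 + 25 U$)
$W = \frac{3}{4}$ ($W = \frac{5 + 1 \left(-2\right)}{4} = \frac{5 - 2}{4} = \frac{1}{4} \cdot 3 = \frac{3}{4} \approx 0.75$)
$m{\left(C,G \right)} = G + C G \left(600 + 25 C\right)$ ($m{\left(C,G \right)} = \left(600 + 25 C\right) C G + G = C \left(600 + 25 C\right) G + G = C G \left(600 + 25 C\right) + G = G + C G \left(600 + 25 C\right)$)
$-299405 + m{\left(\left(-13\right) 13,W \right)} = -299405 + \frac{3 \left(1 + 25 \left(\left(-13\right) 13\right) \left(24 - 169\right)\right)}{4} = -299405 + \frac{3 \left(1 + 25 \left(-169\right) \left(24 - 169\right)\right)}{4} = -299405 + \frac{3 \left(1 + 25 \left(-169\right) \left(-145\right)\right)}{4} = -299405 + \frac{3 \left(1 + 612625\right)}{4} = -299405 + \frac{3}{4} \cdot 612626 = -299405 + \frac{918939}{2} = \frac{320129}{2}$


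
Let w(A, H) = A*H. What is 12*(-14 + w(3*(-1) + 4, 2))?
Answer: -144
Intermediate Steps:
12*(-14 + w(3*(-1) + 4, 2)) = 12*(-14 + (3*(-1) + 4)*2) = 12*(-14 + (-3 + 4)*2) = 12*(-14 + 1*2) = 12*(-14 + 2) = 12*(-12) = -144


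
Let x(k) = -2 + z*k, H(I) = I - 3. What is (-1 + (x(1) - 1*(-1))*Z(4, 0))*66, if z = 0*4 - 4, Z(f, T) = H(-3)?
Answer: 1914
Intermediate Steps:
H(I) = -3 + I
Z(f, T) = -6 (Z(f, T) = -3 - 3 = -6)
z = -4 (z = 0 - 4 = -4)
x(k) = -2 - 4*k
(-1 + (x(1) - 1*(-1))*Z(4, 0))*66 = (-1 + ((-2 - 4*1) - 1*(-1))*(-6))*66 = (-1 + ((-2 - 4) + 1)*(-6))*66 = (-1 + (-6 + 1)*(-6))*66 = (-1 - 5*(-6))*66 = (-1 + 30)*66 = 29*66 = 1914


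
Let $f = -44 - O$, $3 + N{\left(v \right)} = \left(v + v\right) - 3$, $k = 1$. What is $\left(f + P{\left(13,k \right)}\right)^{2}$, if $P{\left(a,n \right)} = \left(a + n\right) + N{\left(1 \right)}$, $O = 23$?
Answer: $3249$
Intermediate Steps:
$N{\left(v \right)} = -6 + 2 v$ ($N{\left(v \right)} = -3 + \left(\left(v + v\right) - 3\right) = -3 + \left(2 v - 3\right) = -3 + \left(-3 + 2 v\right) = -6 + 2 v$)
$P{\left(a,n \right)} = -4 + a + n$ ($P{\left(a,n \right)} = \left(a + n\right) + \left(-6 + 2 \cdot 1\right) = \left(a + n\right) + \left(-6 + 2\right) = \left(a + n\right) - 4 = -4 + a + n$)
$f = -67$ ($f = -44 - 23 = -67$)
$\left(f + P{\left(13,k \right)}\right)^{2} = \left(-67 + \left(-4 + 13 + 1\right)\right)^{2} = \left(-67 + 10\right)^{2} = \left(-57\right)^{2} = 3249$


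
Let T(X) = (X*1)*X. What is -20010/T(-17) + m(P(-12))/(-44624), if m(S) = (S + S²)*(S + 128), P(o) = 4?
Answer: -55855575/806021 ≈ -69.298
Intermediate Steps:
m(S) = (128 + S)*(S + S²) (m(S) = (S + S²)*(128 + S) = (128 + S)*(S + S²))
T(X) = X² (T(X) = X*X = X²)
-20010/T(-17) + m(P(-12))/(-44624) = -20010/((-17)²) + (4*(128 + 4² + 129*4))/(-44624) = -20010/289 + (4*(128 + 16 + 516))*(-1/44624) = -20010*1/289 + (4*660)*(-1/44624) = -20010/289 + 2640*(-1/44624) = -20010/289 - 165/2789 = -55855575/806021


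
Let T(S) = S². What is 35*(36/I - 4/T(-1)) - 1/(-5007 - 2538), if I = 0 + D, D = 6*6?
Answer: -792224/7545 ≈ -105.00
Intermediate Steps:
D = 36
I = 36 (I = 0 + 36 = 36)
35*(36/I - 4/T(-1)) - 1/(-5007 - 2538) = 35*(36/36 - 4/((-1)²)) - 1/(-5007 - 2538) = 35*(36*(1/36) - 4/1) - 1/(-7545) = 35*(1 - 4*1) - 1*(-1/7545) = 35*(1 - 4) + 1/7545 = 35*(-3) + 1/7545 = -105 + 1/7545 = -792224/7545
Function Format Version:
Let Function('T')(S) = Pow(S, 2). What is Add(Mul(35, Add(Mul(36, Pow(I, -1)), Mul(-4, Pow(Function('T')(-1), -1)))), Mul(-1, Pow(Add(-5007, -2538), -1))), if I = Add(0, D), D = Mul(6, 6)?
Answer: Rational(-792224, 7545) ≈ -105.00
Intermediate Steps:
D = 36
I = 36 (I = Add(0, 36) = 36)
Add(Mul(35, Add(Mul(36, Pow(I, -1)), Mul(-4, Pow(Function('T')(-1), -1)))), Mul(-1, Pow(Add(-5007, -2538), -1))) = Add(Mul(35, Add(Mul(36, Pow(36, -1)), Mul(-4, Pow(Pow(-1, 2), -1)))), Mul(-1, Pow(Add(-5007, -2538), -1))) = Add(Mul(35, Add(Mul(36, Rational(1, 36)), Mul(-4, Pow(1, -1)))), Mul(-1, Pow(-7545, -1))) = Add(Mul(35, Add(1, Mul(-4, 1))), Mul(-1, Rational(-1, 7545))) = Add(Mul(35, Add(1, -4)), Rational(1, 7545)) = Add(Mul(35, -3), Rational(1, 7545)) = Add(-105, Rational(1, 7545)) = Rational(-792224, 7545)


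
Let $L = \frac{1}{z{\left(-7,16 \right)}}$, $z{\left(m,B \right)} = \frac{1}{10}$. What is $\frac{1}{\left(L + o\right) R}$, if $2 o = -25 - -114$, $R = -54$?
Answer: $- \frac{1}{2943} \approx -0.00033979$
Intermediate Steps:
$z{\left(m,B \right)} = \frac{1}{10}$
$o = \frac{89}{2}$ ($o = \frac{-25 - -114}{2} = \frac{-25 + 114}{2} = \frac{1}{2} \cdot 89 = \frac{89}{2} \approx 44.5$)
$L = 10$ ($L = \frac{1}{\frac{1}{10}} = 10$)
$\frac{1}{\left(L + o\right) R} = \frac{1}{\left(10 + \frac{89}{2}\right) \left(-54\right)} = \frac{1}{\frac{109}{2} \left(-54\right)} = \frac{1}{-2943} = - \frac{1}{2943}$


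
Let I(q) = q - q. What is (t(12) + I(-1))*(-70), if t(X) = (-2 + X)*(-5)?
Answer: 3500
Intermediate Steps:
t(X) = 10 - 5*X
I(q) = 0
(t(12) + I(-1))*(-70) = ((10 - 5*12) + 0)*(-70) = ((10 - 60) + 0)*(-70) = (-50 + 0)*(-70) = -50*(-70) = 3500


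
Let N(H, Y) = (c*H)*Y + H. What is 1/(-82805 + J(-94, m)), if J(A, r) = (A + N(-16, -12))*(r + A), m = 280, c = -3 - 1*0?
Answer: -1/210401 ≈ -4.7528e-6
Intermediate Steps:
c = -3 (c = -3 + 0 = -3)
N(H, Y) = H - 3*H*Y (N(H, Y) = (-3*H)*Y + H = -3*H*Y + H = H - 3*H*Y)
J(A, r) = (-592 + A)*(A + r) (J(A, r) = (A - 16*(1 - 3*(-12)))*(r + A) = (A - 16*(1 + 36))*(A + r) = (A - 16*37)*(A + r) = (A - 592)*(A + r) = (-592 + A)*(A + r))
1/(-82805 + J(-94, m)) = 1/(-82805 + ((-94)² - 592*(-94) - 592*280 - 94*280)) = 1/(-82805 + (8836 + 55648 - 165760 - 26320)) = 1/(-82805 - 127596) = 1/(-210401) = -1/210401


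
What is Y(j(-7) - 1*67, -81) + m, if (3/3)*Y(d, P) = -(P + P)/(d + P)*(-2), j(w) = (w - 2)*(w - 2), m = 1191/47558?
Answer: 15488589/3186386 ≈ 4.8609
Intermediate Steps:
m = 1191/47558 (m = 1191*(1/47558) = 1191/47558 ≈ 0.025043)
j(w) = (-2 + w)**2 (j(w) = (-2 + w)*(-2 + w) = (-2 + w)**2)
Y(d, P) = 4*P/(P + d) (Y(d, P) = -(P + P)/(d + P)*(-2) = -2*P/(P + d)*(-2) = 4*P/(P + d))
Y(j(-7) - 1*67, -81) + m = 4*(-81)/(-81 + ((-2 - 7)**2 - 1*67)) + 1191/47558 = 4*(-81)/(-81 + ((-9)**2 - 67)) + 1191/47558 = 4*(-81)/(-81 + (81 - 67)) + 1191/47558 = 4*(-81)/(-81 + 14) + 1191/47558 = 4*(-81)/(-67) + 1191/47558 = 4*(-81)*(-1/67) + 1191/47558 = 324/67 + 1191/47558 = 15488589/3186386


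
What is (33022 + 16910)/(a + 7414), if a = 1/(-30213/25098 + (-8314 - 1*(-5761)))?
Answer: 266742598527/39606455200 ≈ 6.7348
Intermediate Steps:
a = -8366/21368469 (a = 1/(-30213*1/25098 + (-8314 + 5761)) = 1/(-10071/8366 - 2553) = 1/(-21368469/8366) = -8366/21368469 ≈ -0.00039151)
(33022 + 16910)/(a + 7414) = (33022 + 16910)/(-8366/21368469 + 7414) = 49932/(158425820800/21368469) = 49932*(21368469/158425820800) = 266742598527/39606455200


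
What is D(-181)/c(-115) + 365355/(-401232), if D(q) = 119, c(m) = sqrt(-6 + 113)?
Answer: -121785/133744 + 119*sqrt(107)/107 ≈ 10.594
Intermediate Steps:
c(m) = sqrt(107)
D(-181)/c(-115) + 365355/(-401232) = 119/(sqrt(107)) + 365355/(-401232) = 119*(sqrt(107)/107) + 365355*(-1/401232) = 119*sqrt(107)/107 - 121785/133744 = -121785/133744 + 119*sqrt(107)/107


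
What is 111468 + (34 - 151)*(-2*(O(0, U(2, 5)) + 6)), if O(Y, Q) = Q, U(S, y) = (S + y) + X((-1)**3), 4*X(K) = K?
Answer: 228903/2 ≈ 1.1445e+5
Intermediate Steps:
X(K) = K/4
U(S, y) = -1/4 + S + y (U(S, y) = (S + y) + (1/4)*(-1)**3 = (S + y) + (1/4)*(-1) = (S + y) - 1/4 = -1/4 + S + y)
111468 + (34 - 151)*(-2*(O(0, U(2, 5)) + 6)) = 111468 + (34 - 151)*(-2*((-1/4 + 2 + 5) + 6)) = 111468 - (-234)*(27/4 + 6) = 111468 - (-234)*51/4 = 111468 - 117*(-51/2) = 111468 + 5967/2 = 228903/2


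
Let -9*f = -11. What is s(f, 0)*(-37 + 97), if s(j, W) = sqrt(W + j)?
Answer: 20*sqrt(11) ≈ 66.333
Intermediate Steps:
f = 11/9 (f = -1/9*(-11) = 11/9 ≈ 1.2222)
s(f, 0)*(-37 + 97) = sqrt(0 + 11/9)*(-37 + 97) = sqrt(11/9)*60 = (sqrt(11)/3)*60 = 20*sqrt(11)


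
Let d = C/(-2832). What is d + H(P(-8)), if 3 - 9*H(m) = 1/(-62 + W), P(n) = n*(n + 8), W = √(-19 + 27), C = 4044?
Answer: -2226017/2036916 + √2/17262 ≈ -1.0928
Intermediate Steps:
W = 2*√2 (W = √8 = 2*√2 ≈ 2.8284)
P(n) = n*(8 + n)
H(m) = ⅓ - 1/(9*(-62 + 2*√2))
d = -337/236 (d = 4044/(-2832) = 4044*(-1/2832) = -337/236 ≈ -1.4280)
d + H(P(-8)) = -337/236 + (5785/17262 + √2/17262) = -2226017/2036916 + √2/17262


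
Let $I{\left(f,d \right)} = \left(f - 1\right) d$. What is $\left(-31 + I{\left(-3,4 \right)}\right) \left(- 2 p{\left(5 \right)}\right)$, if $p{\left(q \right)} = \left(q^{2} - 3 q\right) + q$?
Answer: $1410$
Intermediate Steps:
$p{\left(q \right)} = q^{2} - 2 q$
$I{\left(f,d \right)} = d \left(-1 + f\right)$ ($I{\left(f,d \right)} = \left(-1 + f\right) d = d \left(-1 + f\right)$)
$\left(-31 + I{\left(-3,4 \right)}\right) \left(- 2 p{\left(5 \right)}\right) = \left(-31 + 4 \left(-1 - 3\right)\right) \left(- 2 \cdot 5 \left(-2 + 5\right)\right) = \left(-31 + 4 \left(-4\right)\right) \left(- 2 \cdot 5 \cdot 3\right) = \left(-31 - 16\right) \left(\left(-2\right) 15\right) = \left(-47\right) \left(-30\right) = 1410$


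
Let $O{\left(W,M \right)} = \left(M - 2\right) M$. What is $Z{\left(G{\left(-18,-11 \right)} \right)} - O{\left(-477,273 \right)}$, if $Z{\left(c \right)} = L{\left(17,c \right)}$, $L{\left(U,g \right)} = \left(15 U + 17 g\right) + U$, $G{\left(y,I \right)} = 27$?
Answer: $-73252$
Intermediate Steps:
$L{\left(U,g \right)} = 16 U + 17 g$
$O{\left(W,M \right)} = M \left(-2 + M\right)$ ($O{\left(W,M \right)} = \left(-2 + M\right) M = M \left(-2 + M\right)$)
$Z{\left(c \right)} = 272 + 17 c$ ($Z{\left(c \right)} = 16 \cdot 17 + 17 c = 272 + 17 c$)
$Z{\left(G{\left(-18,-11 \right)} \right)} - O{\left(-477,273 \right)} = \left(272 + 17 \cdot 27\right) - 273 \left(-2 + 273\right) = \left(272 + 459\right) - 273 \cdot 271 = 731 - 73983 = -73252$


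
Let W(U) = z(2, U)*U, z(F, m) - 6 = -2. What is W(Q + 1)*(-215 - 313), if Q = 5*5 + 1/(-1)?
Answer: -52800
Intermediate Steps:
Q = 24 (Q = 25 - 1 = 24)
z(F, m) = 4 (z(F, m) = 6 - 2 = 4)
W(U) = 4*U
W(Q + 1)*(-215 - 313) = (4*(24 + 1))*(-215 - 313) = (4*25)*(-528) = 100*(-528) = -52800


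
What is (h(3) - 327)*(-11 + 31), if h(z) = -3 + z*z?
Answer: -6420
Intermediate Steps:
h(z) = -3 + z²
(h(3) - 327)*(-11 + 31) = ((-3 + 3²) - 327)*(-11 + 31) = ((-3 + 9) - 327)*20 = (6 - 327)*20 = -321*20 = -6420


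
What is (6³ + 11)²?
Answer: 51529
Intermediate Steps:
(6³ + 11)² = (216 + 11)² = 227² = 51529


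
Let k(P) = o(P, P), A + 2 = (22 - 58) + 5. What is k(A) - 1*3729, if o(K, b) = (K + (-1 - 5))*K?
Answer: -2442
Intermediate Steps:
A = -33 (A = -2 + ((22 - 58) + 5) = -2 + (-36 + 5) = -2 - 31 = -33)
o(K, b) = K*(-6 + K) (o(K, b) = (K - 6)*K = (-6 + K)*K = K*(-6 + K))
k(P) = P*(-6 + P)
k(A) - 1*3729 = -33*(-6 - 33) - 1*3729 = -33*(-39) - 3729 = 1287 - 3729 = -2442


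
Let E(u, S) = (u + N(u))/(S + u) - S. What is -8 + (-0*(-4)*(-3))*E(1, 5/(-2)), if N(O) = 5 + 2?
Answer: -8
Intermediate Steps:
N(O) = 7
E(u, S) = -S + (7 + u)/(S + u) (E(u, S) = (u + 7)/(S + u) - S = (7 + u)/(S + u) - S = -S + (7 + u)/(S + u))
-8 + (-0*(-4)*(-3))*E(1, 5/(-2)) = -8 + (-0*(-4)*(-3))*((7 + 1 - (5/(-2))**2 - 1*5/(-2)*1)/(5/(-2) + 1)) = -8 + (-3*0*(-3))*((7 + 1 - (5*(-1/2))**2 - 1*5*(-1/2)*1)/(5*(-1/2) + 1)) = -8 + (0*(-3))*((7 + 1 - (-5/2)**2 - 1*(-5/2)*1)/(-5/2 + 1)) = -8 + 0*((7 + 1 - 1*25/4 + 5/2)/(-3/2)) = -8 + 0*(-2*(7 + 1 - 25/4 + 5/2)/3) = -8 + 0*(-2/3*17/4) = -8 + 0*(-17/6) = -8 + 0 = -8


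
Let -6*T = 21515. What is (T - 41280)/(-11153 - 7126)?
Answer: 269195/109674 ≈ 2.4545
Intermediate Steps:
T = -21515/6 (T = -⅙*21515 = -21515/6 ≈ -3585.8)
(T - 41280)/(-11153 - 7126) = (-21515/6 - 41280)/(-11153 - 7126) = -269195/6/(-18279) = -269195/6*(-1/18279) = 269195/109674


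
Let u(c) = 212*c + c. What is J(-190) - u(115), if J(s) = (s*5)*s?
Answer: 156005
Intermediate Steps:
u(c) = 213*c
J(s) = 5*s**2 (J(s) = (5*s)*s = 5*s**2)
J(-190) - u(115) = 5*(-190)**2 - 213*115 = 5*36100 - 1*24495 = 180500 - 24495 = 156005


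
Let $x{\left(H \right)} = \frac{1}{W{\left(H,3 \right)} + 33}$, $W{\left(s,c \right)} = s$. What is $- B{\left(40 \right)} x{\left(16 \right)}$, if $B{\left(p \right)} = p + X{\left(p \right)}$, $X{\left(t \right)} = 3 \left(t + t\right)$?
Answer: $- \frac{40}{7} \approx -5.7143$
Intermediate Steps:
$X{\left(t \right)} = 6 t$ ($X{\left(t \right)} = 3 \cdot 2 t = 6 t$)
$B{\left(p \right)} = 7 p$ ($B{\left(p \right)} = p + 6 p = 7 p$)
$x{\left(H \right)} = \frac{1}{33 + H}$ ($x{\left(H \right)} = \frac{1}{H + 33} = \frac{1}{33 + H}$)
$- B{\left(40 \right)} x{\left(16 \right)} = - \frac{7 \cdot 40}{33 + 16} = - \frac{280}{49} = \left(-1\right) \frac{40}{7} = - \frac{40}{7}$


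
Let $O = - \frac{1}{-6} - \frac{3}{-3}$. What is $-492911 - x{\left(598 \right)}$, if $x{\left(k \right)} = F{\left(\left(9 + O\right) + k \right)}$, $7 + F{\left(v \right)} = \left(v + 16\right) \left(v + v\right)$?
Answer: $- \frac{22537777}{18} \approx -1.2521 \cdot 10^{6}$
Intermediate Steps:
$O = \frac{7}{6}$ ($O = \left(-1\right) \left(- \frac{1}{6}\right) - -1 = \frac{1}{6} + 1 = \frac{7}{6} \approx 1.1667$)
$F{\left(v \right)} = -7 + 2 v \left(16 + v\right)$ ($F{\left(v \right)} = -7 + \left(v + 16\right) \left(v + v\right) = -7 + \left(16 + v\right) 2 v = -7 + 2 v \left(16 + v\right)$)
$x{\left(k \right)} = \frac{955}{3} + 2 \left(\frac{61}{6} + k\right)^{2} + 32 k$ ($x{\left(k \right)} = -7 + 2 \left(\left(9 + \frac{7}{6}\right) + k\right)^{2} + 32 \left(\left(9 + \frac{7}{6}\right) + k\right) = -7 + 2 \left(\frac{61}{6} + k\right)^{2} + 32 \left(\frac{61}{6} + k\right) = -7 + 2 \left(\frac{61}{6} + k\right)^{2} + \left(\frac{976}{3} + 32 k\right) = \frac{955}{3} + 2 \left(\frac{61}{6} + k\right)^{2} + 32 k$)
$-492911 - x{\left(598 \right)} = -492911 - \left(\frac{9451}{18} + 2 \cdot 598^{2} + \frac{218}{3} \cdot 598\right) = -492911 - \left(\frac{9451}{18} + 2 \cdot 357604 + \frac{130364}{3}\right) = -492911 - \left(\frac{9451}{18} + 715208 + \frac{130364}{3}\right) = -492911 - \frac{13665379}{18} = - \frac{22537777}{18}$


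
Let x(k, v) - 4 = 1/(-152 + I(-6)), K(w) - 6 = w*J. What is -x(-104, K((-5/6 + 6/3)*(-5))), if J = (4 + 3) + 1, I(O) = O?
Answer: -631/158 ≈ -3.9937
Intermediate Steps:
J = 8 (J = 7 + 1 = 8)
K(w) = 6 + 8*w (K(w) = 6 + w*8 = 6 + 8*w)
x(k, v) = 631/158 (x(k, v) = 4 + 1/(-152 - 6) = 4 + 1/(-158) = 4 - 1/158 = 631/158)
-x(-104, K((-5/6 + 6/3)*(-5))) = -1*631/158 = -631/158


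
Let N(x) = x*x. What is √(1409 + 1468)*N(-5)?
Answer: 25*√2877 ≈ 1340.9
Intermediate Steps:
N(x) = x²
√(1409 + 1468)*N(-5) = √(1409 + 1468)*(-5)² = √2877*25 = 25*√2877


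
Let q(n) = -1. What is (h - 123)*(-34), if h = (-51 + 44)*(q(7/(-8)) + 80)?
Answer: 22984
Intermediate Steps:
h = -553 (h = (-51 + 44)*(-1 + 80) = -7*79 = -553)
(h - 123)*(-34) = (-553 - 123)*(-34) = -676*(-34) = 22984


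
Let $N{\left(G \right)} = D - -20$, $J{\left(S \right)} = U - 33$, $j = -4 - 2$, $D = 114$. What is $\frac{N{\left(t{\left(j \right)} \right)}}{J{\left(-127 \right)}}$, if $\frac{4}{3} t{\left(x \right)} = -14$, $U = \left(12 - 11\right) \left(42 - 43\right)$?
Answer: $- \frac{67}{17} \approx -3.9412$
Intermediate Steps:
$U = -1$ ($U = 1 \left(-1\right) = -1$)
$j = -6$ ($j = -4 - 2 = -6$)
$t{\left(x \right)} = - \frac{21}{2}$ ($t{\left(x \right)} = \frac{3}{4} \left(-14\right) = - \frac{21}{2}$)
$J{\left(S \right)} = -34$ ($J{\left(S \right)} = -1 - 33 = -34$)
$N{\left(G \right)} = 134$ ($N{\left(G \right)} = 114 - -20 = 114 + 20 = 134$)
$\frac{N{\left(t{\left(j \right)} \right)}}{J{\left(-127 \right)}} = \frac{134}{-34} = 134 \left(- \frac{1}{34}\right) = - \frac{67}{17}$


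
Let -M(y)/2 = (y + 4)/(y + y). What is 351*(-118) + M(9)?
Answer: -372775/9 ≈ -41419.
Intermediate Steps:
M(y) = -(4 + y)/y (M(y) = -2*(y + 4)/(y + y) = -2*(4 + y)/(2*y) = -2*(4 + y)*1/(2*y) = -(4 + y)/y)
351*(-118) + M(9) = 351*(-118) + (-4 - 1*9)/9 = -41418 + (-4 - 9)/9 = -41418 + (⅑)*(-13) = -41418 - 13/9 = -372775/9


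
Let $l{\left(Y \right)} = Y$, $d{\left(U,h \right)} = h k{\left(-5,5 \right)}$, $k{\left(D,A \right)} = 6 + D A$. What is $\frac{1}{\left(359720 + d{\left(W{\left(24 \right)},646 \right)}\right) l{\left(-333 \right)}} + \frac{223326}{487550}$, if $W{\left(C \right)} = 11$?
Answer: $\frac{12919355034659}{28204650000450} \approx 0.45806$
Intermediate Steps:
$k{\left(D,A \right)} = 6 + A D$
$d{\left(U,h \right)} = - 19 h$ ($d{\left(U,h \right)} = h \left(6 + 5 \left(-5\right)\right) = h \left(6 - 25\right) = h \left(-19\right) = - 19 h$)
$\frac{1}{\left(359720 + d{\left(W{\left(24 \right)},646 \right)}\right) l{\left(-333 \right)}} + \frac{223326}{487550} = \frac{1}{\left(359720 - 12274\right) \left(-333\right)} + \frac{223326}{487550} = \frac{1}{359720 - 12274} \left(- \frac{1}{333}\right) + 223326 \cdot \frac{1}{487550} = \frac{1}{347446} \left(- \frac{1}{333}\right) + \frac{111663}{243775} = - \frac{1}{115699518} + \frac{111663}{243775} = \frac{12919355034659}{28204650000450}$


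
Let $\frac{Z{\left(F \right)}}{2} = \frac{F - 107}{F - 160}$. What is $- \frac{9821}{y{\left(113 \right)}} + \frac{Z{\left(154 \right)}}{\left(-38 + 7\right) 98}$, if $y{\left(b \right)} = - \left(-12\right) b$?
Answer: $- \frac{4969159}{686588} \approx -7.2375$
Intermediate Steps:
$Z{\left(F \right)} = \frac{2 \left(-107 + F\right)}{-160 + F}$ ($Z{\left(F \right)} = 2 \frac{F - 107}{F - 160} = 2 \frac{-107 + F}{-160 + F} = \frac{2 \left(-107 + F\right)}{-160 + F}$)
$y{\left(b \right)} = 12 b$
$- \frac{9821}{y{\left(113 \right)}} + \frac{Z{\left(154 \right)}}{\left(-38 + 7\right) 98} = - \frac{9821}{12 \cdot 113} + \frac{2 \frac{1}{-160 + 154} \left(-107 + 154\right)}{\left(-38 + 7\right) 98} = - \frac{9821}{1356} + \frac{2 \frac{1}{-6} \cdot 47}{\left(-31\right) 98} = \left(-9821\right) \frac{1}{1356} + \frac{2 \left(- \frac{1}{6}\right) 47}{-3038} = - \frac{9821}{1356} - - \frac{47}{9114} = - \frac{9821}{1356} + \frac{47}{9114} = - \frac{4969159}{686588}$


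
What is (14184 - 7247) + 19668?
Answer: 26605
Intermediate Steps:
(14184 - 7247) + 19668 = 6937 + 19668 = 26605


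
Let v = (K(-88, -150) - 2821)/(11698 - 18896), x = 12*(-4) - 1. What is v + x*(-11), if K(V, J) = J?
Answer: 3882693/7198 ≈ 539.41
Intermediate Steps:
x = -49 (x = -48 - 1 = -49)
v = 2971/7198 (v = (-150 - 2821)/(11698 - 18896) = -2971/(-7198) = -2971*(-1/7198) = 2971/7198 ≈ 0.41275)
v + x*(-11) = 2971/7198 - 49*(-11) = 2971/7198 + 539 = 3882693/7198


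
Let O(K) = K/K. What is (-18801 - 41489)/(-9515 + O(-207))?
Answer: 30145/4757 ≈ 6.3370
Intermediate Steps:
O(K) = 1
(-18801 - 41489)/(-9515 + O(-207)) = (-18801 - 41489)/(-9515 + 1) = -60290/(-9514) = -60290*(-1/9514) = 30145/4757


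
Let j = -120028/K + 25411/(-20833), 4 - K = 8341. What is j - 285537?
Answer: -49591125488360/173684721 ≈ -2.8552e+5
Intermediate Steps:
K = -8337 (K = 4 - 1*8341 = 4 - 8341 = -8337)
j = 2288691817/173684721 (j = -120028/(-8337) + 25411/(-20833) = -120028*(-1/8337) + 25411*(-1/20833) = 120028/8337 - 25411/20833 = 2288691817/173684721 ≈ 13.177)
j - 285537 = 2288691817/173684721 - 285537 = -49591125488360/173684721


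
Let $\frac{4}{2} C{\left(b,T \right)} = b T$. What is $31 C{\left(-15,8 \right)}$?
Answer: $-1860$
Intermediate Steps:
$C{\left(b,T \right)} = \frac{T b}{2}$ ($C{\left(b,T \right)} = \frac{b T}{2} = \frac{T b}{2}$)
$31 C{\left(-15,8 \right)} = 31 \cdot \frac{1}{2} \cdot 8 \left(-15\right) = 31 \left(-60\right) = -1860$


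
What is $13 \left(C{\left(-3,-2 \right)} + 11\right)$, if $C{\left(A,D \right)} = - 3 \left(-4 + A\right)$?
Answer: $416$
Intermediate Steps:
$C{\left(A,D \right)} = 12 - 3 A$
$13 \left(C{\left(-3,-2 \right)} + 11\right) = 13 \left(\left(12 - -9\right) + 11\right) = 13 \left(\left(12 + 9\right) + 11\right) = 13 \left(21 + 11\right) = 13 \cdot 32 = 416$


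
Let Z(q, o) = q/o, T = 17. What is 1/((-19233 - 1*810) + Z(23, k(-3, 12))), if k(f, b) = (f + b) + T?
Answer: -26/521095 ≈ -4.9895e-5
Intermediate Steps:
k(f, b) = 17 + b + f (k(f, b) = (f + b) + 17 = (b + f) + 17 = 17 + b + f)
1/((-19233 - 1*810) + Z(23, k(-3, 12))) = 1/((-19233 - 1*810) + 23/(17 + 12 - 3)) = 1/((-19233 - 810) + 23/26) = 1/(-20043 + 23*(1/26)) = 1/(-20043 + 23/26) = 1/(-521095/26) = -26/521095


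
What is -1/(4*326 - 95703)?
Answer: 1/94399 ≈ 1.0593e-5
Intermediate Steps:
-1/(4*326 - 95703) = -1/(1304 - 95703) = -1/(-94399) = -1*(-1/94399) = 1/94399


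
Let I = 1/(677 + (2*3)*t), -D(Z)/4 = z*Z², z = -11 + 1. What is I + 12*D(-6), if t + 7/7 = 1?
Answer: 11698561/677 ≈ 17280.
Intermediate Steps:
t = 0 (t = -1 + 1 = 0)
z = -10
D(Z) = 40*Z² (D(Z) = -(-40)*Z² = 40*Z²)
I = 1/677 (I = 1/(677 + (2*3)*0) = 1/(677 + 6*0) = 1/(677 + 0) = 1/677 ≈ 0.0014771)
I + 12*D(-6) = 1/677 + 12*(40*(-6)²) = 1/677 + 12*(40*36) = 1/677 + 12*1440 = 1/677 + 17280 = 11698561/677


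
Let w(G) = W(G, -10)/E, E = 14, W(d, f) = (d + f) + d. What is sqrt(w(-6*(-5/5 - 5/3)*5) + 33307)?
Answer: 2*sqrt(408142)/7 ≈ 182.53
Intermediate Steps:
W(d, f) = f + 2*d
w(G) = -5/7 + G/7 (w(G) = (-10 + 2*G)/14 = (-10 + 2*G)*(1/14) = -5/7 + G/7)
sqrt(w(-6*(-5/5 - 5/3)*5) + 33307) = sqrt((-5/7 + (-6*(-5/5 - 5/3)*5)/7) + 33307) = sqrt((-5/7 + (-6*(-5*1/5 - 5*1/3)*5)/7) + 33307) = sqrt((-5/7 + (-6*(-1 - 5/3)*5)/7) + 33307) = sqrt((-5/7 + (-6*(-8/3)*5)/7) + 33307) = sqrt((-5/7 + (16*5)/7) + 33307) = sqrt((-5/7 + (1/7)*80) + 33307) = sqrt((-5/7 + 80/7) + 33307) = sqrt(75/7 + 33307) = sqrt(233224/7) = 2*sqrt(408142)/7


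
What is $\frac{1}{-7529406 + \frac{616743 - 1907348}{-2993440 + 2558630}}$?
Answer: $- \frac{86962}{654771946451} \approx -1.3281 \cdot 10^{-7}$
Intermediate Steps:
$\frac{1}{-7529406 + \frac{616743 - 1907348}{-2993440 + 2558630}} = \frac{1}{-7529406 - \frac{1290605}{-434810}} = \frac{1}{-7529406 - - \frac{258121}{86962}} = \frac{1}{-7529406 + \frac{258121}{86962}} = \frac{1}{- \frac{654771946451}{86962}} = - \frac{86962}{654771946451}$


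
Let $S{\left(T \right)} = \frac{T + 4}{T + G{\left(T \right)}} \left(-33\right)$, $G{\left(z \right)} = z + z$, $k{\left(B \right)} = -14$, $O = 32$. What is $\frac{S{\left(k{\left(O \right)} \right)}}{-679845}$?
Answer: $\frac{11}{951783} \approx 1.1557 \cdot 10^{-5}$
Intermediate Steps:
$G{\left(z \right)} = 2 z$
$S{\left(T \right)} = - \frac{11 \left(4 + T\right)}{T}$ ($S{\left(T \right)} = \frac{T + 4}{T + 2 T} \left(-33\right) = \frac{4 + T}{3 T} \left(-33\right) = - \frac{11 \left(4 + T\right)}{T}$)
$\frac{S{\left(k{\left(O \right)} \right)}}{-679845} = \frac{-11 - \frac{44}{-14}}{-679845} = \left(-11 - - \frac{22}{7}\right) \left(- \frac{1}{679845}\right) = \left(-11 + \frac{22}{7}\right) \left(- \frac{1}{679845}\right) = \left(- \frac{55}{7}\right) \left(- \frac{1}{679845}\right) = \frac{11}{951783}$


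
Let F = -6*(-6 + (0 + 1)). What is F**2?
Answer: 900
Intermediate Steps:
F = 30 (F = -6*(-6 + 1) = -6*(-5) = 30)
F**2 = 30**2 = 900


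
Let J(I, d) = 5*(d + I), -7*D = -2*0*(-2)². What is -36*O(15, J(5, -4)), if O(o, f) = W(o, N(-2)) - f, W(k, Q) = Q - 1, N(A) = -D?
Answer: 216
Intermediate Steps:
D = 0 (D = -(-2*0)*(-2)²/7 = -0*4 = -⅐*0 = 0)
J(I, d) = 5*I + 5*d (J(I, d) = 5*(I + d) = 5*I + 5*d)
N(A) = 0 (N(A) = -1*0 = 0)
W(k, Q) = -1 + Q
O(o, f) = -1 - f (O(o, f) = (-1 + 0) - f = -1 - f)
-36*O(15, J(5, -4)) = -36*(-1 - (5*5 + 5*(-4))) = -36*(-1 - (25 - 20)) = -36*(-1 - 1*5) = -36*(-1 - 5) = -36*(-6) = 216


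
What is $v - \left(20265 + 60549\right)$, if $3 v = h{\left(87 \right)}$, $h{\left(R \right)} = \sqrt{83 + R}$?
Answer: $-80814 + \frac{\sqrt{170}}{3} \approx -80810.0$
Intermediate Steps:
$v = \frac{\sqrt{170}}{3}$ ($v = \frac{\sqrt{83 + 87}}{3} = \frac{\sqrt{170}}{3} \approx 4.3461$)
$v - \left(20265 + 60549\right) = \frac{\sqrt{170}}{3} - \left(20265 + 60549\right) = \frac{\sqrt{170}}{3} - 80814 = -80814 + \frac{\sqrt{170}}{3}$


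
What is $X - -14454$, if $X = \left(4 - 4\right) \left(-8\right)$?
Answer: $14454$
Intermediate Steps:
$X = 0$ ($X = 0 \left(-8\right) = 0$)
$X - -14454 = 0 - -14454 = 0 + 14454 = 14454$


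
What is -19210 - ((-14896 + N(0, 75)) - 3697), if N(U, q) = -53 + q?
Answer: -639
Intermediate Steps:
-19210 - ((-14896 + N(0, 75)) - 3697) = -19210 - ((-14896 + (-53 + 75)) - 3697) = -19210 - ((-14896 + 22) - 3697) = -19210 - (-14874 - 3697) = -19210 - 1*(-18571) = -19210 + 18571 = -639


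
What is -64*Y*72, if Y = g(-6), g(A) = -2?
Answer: 9216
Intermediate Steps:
Y = -2
-64*Y*72 = -64*(-2)*72 = 128*72 = 9216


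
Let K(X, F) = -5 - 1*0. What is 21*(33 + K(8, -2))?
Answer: 588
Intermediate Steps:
K(X, F) = -5 (K(X, F) = -5 + 0 = -5)
21*(33 + K(8, -2)) = 21*(33 - 5) = 21*28 = 588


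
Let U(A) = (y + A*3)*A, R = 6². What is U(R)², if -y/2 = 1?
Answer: 14561856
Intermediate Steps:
y = -2 (y = -2*1 = -2)
R = 36
U(A) = A*(-2 + 3*A) (U(A) = (-2 + A*3)*A = (-2 + 3*A)*A = A*(-2 + 3*A))
U(R)² = (36*(-2 + 3*36))² = (36*(-2 + 108))² = (36*106)² = 3816² = 14561856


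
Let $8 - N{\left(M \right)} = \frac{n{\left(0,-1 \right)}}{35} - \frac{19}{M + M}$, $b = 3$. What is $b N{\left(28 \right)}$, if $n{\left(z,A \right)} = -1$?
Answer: $\frac{7029}{280} \approx 25.104$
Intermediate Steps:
$N{\left(M \right)} = \frac{281}{35} + \frac{19}{2 M}$ ($N{\left(M \right)} = 8 - \left(- \frac{1}{35} - \frac{19}{M + M}\right) = 8 - \left(\left(-1\right) \frac{1}{35} - \frac{19}{2 M}\right) = 8 - \left(- \frac{1}{35} - 19 \frac{1}{2 M}\right) = 8 - \left(- \frac{1}{35} - \frac{19}{2 M}\right) = 8 + \left(\frac{1}{35} + \frac{19}{2 M}\right) = \frac{281}{35} + \frac{19}{2 M}$)
$b N{\left(28 \right)} = 3 \frac{665 + 562 \cdot 28}{70 \cdot 28} = 3 \cdot \frac{1}{70} \cdot \frac{1}{28} \left(665 + 15736\right) = 3 \cdot \frac{1}{70} \cdot \frac{1}{28} \cdot 16401 = 3 \cdot \frac{2343}{280} = \frac{7029}{280}$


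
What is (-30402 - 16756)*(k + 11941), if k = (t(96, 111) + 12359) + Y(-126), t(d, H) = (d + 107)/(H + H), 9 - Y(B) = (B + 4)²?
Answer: -49340307187/111 ≈ -4.4451e+8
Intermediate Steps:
Y(B) = 9 - (4 + B)² (Y(B) = 9 - (B + 4)² = 9 - (4 + B)²)
t(d, H) = (107 + d)/(2*H) (t(d, H) = (107 + d)/((2*H)) = (107 + d)*(1/(2*H)) = (107 + d)/(2*H))
k = -558349/222 (k = ((½)*(107 + 96)/111 + 12359) + (9 - (4 - 126)²) = ((½)*(1/111)*203 + 12359) + (9 - 1*(-122)²) = (203/222 + 12359) + (9 - 1*14884) = 2743901/222 + (9 - 14884) = 2743901/222 - 14875 = -558349/222 ≈ -2515.1)
(-30402 - 16756)*(k + 11941) = (-30402 - 16756)*(-558349/222 + 11941) = -47158*2092553/222 = -49340307187/111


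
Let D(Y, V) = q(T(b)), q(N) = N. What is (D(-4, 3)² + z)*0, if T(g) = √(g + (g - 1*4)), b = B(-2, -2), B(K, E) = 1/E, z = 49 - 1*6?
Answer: 0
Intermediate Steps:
z = 43 (z = 49 - 6 = 43)
B(K, E) = 1/E
b = -½ (b = 1/(-2) = -½ ≈ -0.50000)
T(g) = √(-4 + 2*g) (T(g) = √(g + (g - 4)) = √(g + (-4 + g)) = √(-4 + 2*g))
D(Y, V) = I*√5 (D(Y, V) = √(-4 + 2*(-½)) = √(-4 - 1) = √(-5) = I*√5)
(D(-4, 3)² + z)*0 = ((I*√5)² + 43)*0 = (-5 + 43)*0 = 38*0 = 0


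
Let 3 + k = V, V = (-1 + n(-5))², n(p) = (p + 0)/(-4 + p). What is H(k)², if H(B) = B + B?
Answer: 206116/6561 ≈ 31.415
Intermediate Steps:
n(p) = p/(-4 + p)
V = 16/81 (V = (-1 - 5/(-4 - 5))² = (-1 - 5/(-9))² = (-1 - 5*(-⅑))² = (-1 + 5/9)² = (-4/9)² = 16/81 ≈ 0.19753)
k = -227/81 (k = -3 + 16/81 = -227/81 ≈ -2.8025)
H(B) = 2*B
H(k)² = (2*(-227/81))² = (-454/81)² = 206116/6561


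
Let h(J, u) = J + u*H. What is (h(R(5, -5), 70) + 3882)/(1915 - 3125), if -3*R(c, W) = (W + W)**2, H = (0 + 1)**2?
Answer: -5878/1815 ≈ -3.2386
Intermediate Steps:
H = 1 (H = 1**2 = 1)
R(c, W) = -4*W**2/3 (R(c, W) = -(W + W)**2/3 = -4*W**2/3)
h(J, u) = J + u (h(J, u) = J + u*1 = J + u)
(h(R(5, -5), 70) + 3882)/(1915 - 3125) = ((-4/3*(-5)**2 + 70) + 3882)/(1915 - 3125) = ((-4/3*25 + 70) + 3882)/(-1210) = ((-100/3 + 70) + 3882)*(-1/1210) = (110/3 + 3882)*(-1/1210) = (11756/3)*(-1/1210) = -5878/1815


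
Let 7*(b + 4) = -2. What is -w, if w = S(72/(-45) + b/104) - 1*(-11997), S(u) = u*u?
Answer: -39747784969/3312400 ≈ -12000.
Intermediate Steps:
b = -30/7 (b = -4 + (1/7)*(-2) = -4 - 2/7 = -30/7 ≈ -4.2857)
S(u) = u**2
w = 39747784969/3312400 (w = (72/(-45) - 30/7/104)**2 - 1*(-11997) = (72*(-1/45) - 30/7*1/104)**2 + 11997 = (-8/5 - 15/364)**2 + 11997 = (-2987/1820)**2 + 11997 = 8922169/3312400 + 11997 = 39747784969/3312400 ≈ 12000.)
-w = -1*39747784969/3312400 = -39747784969/3312400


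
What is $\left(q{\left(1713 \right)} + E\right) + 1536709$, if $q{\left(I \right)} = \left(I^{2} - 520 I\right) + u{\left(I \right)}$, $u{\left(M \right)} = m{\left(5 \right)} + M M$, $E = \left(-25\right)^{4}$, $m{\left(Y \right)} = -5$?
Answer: $6905307$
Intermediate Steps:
$E = 390625$
$u{\left(M \right)} = -5 + M^{2}$ ($u{\left(M \right)} = -5 + M M = -5 + M^{2}$)
$q{\left(I \right)} = -5 - 520 I + 2 I^{2}$ ($q{\left(I \right)} = \left(I^{2} - 520 I\right) + \left(-5 + I^{2}\right) = -5 - 520 I + 2 I^{2}$)
$\left(q{\left(1713 \right)} + E\right) + 1536709 = \left(\left(-5 - 890760 + 2 \cdot 1713^{2}\right) + 390625\right) + 1536709 = \left(\left(-5 - 890760 + 2 \cdot 2934369\right) + 390625\right) + 1536709 = \left(\left(-5 - 890760 + 5868738\right) + 390625\right) + 1536709 = \left(4977973 + 390625\right) + 1536709 = 5368598 + 1536709 = 6905307$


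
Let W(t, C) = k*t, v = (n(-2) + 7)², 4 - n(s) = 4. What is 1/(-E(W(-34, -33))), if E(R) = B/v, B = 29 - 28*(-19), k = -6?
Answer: -49/561 ≈ -0.087344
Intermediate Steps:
n(s) = 0 (n(s) = 4 - 1*4 = 4 - 4 = 0)
B = 561 (B = 29 + 532 = 561)
v = 49 (v = (0 + 7)² = 7² = 49)
W(t, C) = -6*t
E(R) = 561/49
1/(-E(W(-34, -33))) = 1/(-1*561/49) = 1/(-561/49) = -49/561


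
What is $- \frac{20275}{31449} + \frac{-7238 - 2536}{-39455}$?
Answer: $- \frac{492567599}{1240820295} \approx -0.39697$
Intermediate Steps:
$- \frac{20275}{31449} + \frac{-7238 - 2536}{-39455} = \left(-20275\right) \frac{1}{31449} - - \frac{9774}{39455} = - \frac{20275}{31449} + \frac{9774}{39455} = - \frac{492567599}{1240820295}$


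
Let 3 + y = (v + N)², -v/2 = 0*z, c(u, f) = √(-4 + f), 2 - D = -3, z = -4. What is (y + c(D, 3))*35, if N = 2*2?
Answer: 455 + 35*I ≈ 455.0 + 35.0*I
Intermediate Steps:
D = 5 (D = 2 - 1*(-3) = 2 + 3 = 5)
N = 4
v = 0 (v = -0*(-4) = -2*0 = 0)
y = 13 (y = -3 + (0 + 4)² = -3 + 4² = -3 + 16 = 13)
(y + c(D, 3))*35 = (13 + √(-4 + 3))*35 = (13 + √(-1))*35 = (13 + I)*35 = 455 + 35*I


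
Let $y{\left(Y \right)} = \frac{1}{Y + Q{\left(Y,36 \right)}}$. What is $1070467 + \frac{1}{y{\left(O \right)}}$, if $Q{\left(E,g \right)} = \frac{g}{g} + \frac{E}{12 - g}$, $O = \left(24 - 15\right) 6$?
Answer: $\frac{4282079}{4} \approx 1.0705 \cdot 10^{6}$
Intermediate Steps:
$O = 54$ ($O = 9 \cdot 6 = 54$)
$Q{\left(E,g \right)} = 1 + \frac{E}{12 - g}$
$y{\left(Y \right)} = \frac{1}{1 + \frac{23 Y}{24}}$ ($y{\left(Y \right)} = \frac{1}{Y + \frac{-12 + 36 - Y}{-12 + 36}} = \frac{1}{Y + \frac{24 - Y}{24}} = \frac{1}{Y - \left(-1 + \frac{Y}{24}\right)} = \frac{1}{1 + \frac{23 Y}{24}}$)
$1070467 + \frac{1}{y{\left(O \right)}} = 1070467 + \frac{1}{24 \frac{1}{24 + 23 \cdot 54}} = 1070467 + \frac{1}{24 \frac{1}{24 + 1242}} = 1070467 + \frac{1}{24 \cdot \frac{1}{1266}} = 1070467 + \frac{1}{\frac{4}{211}} = 1070467 + \frac{211}{4} = \frac{4282079}{4}$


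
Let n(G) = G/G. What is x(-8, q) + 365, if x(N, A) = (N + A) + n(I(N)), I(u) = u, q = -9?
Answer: 349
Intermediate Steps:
n(G) = 1
x(N, A) = 1 + A + N (x(N, A) = (N + A) + 1 = (A + N) + 1 = 1 + A + N)
x(-8, q) + 365 = (1 - 9 - 8) + 365 = -16 + 365 = 349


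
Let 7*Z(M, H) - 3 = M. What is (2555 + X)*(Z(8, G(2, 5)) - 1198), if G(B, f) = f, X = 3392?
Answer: -49806125/7 ≈ -7.1152e+6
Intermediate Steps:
Z(M, H) = 3/7 + M/7
(2555 + X)*(Z(8, G(2, 5)) - 1198) = (2555 + 3392)*((3/7 + (⅐)*8) - 1198) = 5947*((3/7 + 8/7) - 1198) = 5947*(11/7 - 1198) = 5947*(-8375/7) = -49806125/7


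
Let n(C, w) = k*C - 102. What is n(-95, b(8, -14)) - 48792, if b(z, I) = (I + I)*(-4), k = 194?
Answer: -67324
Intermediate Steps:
b(z, I) = -8*I (b(z, I) = (2*I)*(-4) = -8*I)
n(C, w) = -102 + 194*C (n(C, w) = 194*C - 102 = -102 + 194*C)
n(-95, b(8, -14)) - 48792 = (-102 + 194*(-95)) - 48792 = (-102 - 18430) - 48792 = -18532 - 48792 = -67324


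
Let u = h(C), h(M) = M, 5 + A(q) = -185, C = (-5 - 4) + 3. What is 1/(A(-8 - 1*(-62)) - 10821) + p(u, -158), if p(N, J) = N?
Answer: -66067/11011 ≈ -6.0001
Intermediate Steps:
C = -6 (C = -9 + 3 = -6)
A(q) = -190 (A(q) = -5 - 185 = -190)
u = -6
1/(A(-8 - 1*(-62)) - 10821) + p(u, -158) = 1/(-190 - 10821) - 6 = 1/(-11011) - 6 = -1/11011 - 6 = -66067/11011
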